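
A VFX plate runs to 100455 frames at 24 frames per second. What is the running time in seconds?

4185.625 seconds

Running time = 100455 / (24) = 4185.625 s.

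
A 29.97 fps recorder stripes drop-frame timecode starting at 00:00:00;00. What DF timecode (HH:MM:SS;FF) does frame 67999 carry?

00:37:48;27

Each 10-minute DF block holds 10 × 60 × 30 − 9 × 2 = 17982 frames. 67999 ÷ 17982 → 3 full blocks, remainder 14053.
Within the partial block the first minute is 1800 frames and each further minute 1798, so 7 further minute boundaries passed. Total skipped labels = 18 × 3 + 2 × 7 = 68.
Non-drop label index = 67999 + 68 = 68067; at 30 labels/s that is 00:37:48:27, i.e. DF 00:37:48;27.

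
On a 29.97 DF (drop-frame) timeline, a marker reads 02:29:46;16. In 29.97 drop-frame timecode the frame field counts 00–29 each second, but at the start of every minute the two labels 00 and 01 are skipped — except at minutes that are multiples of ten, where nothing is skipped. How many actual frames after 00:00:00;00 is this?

Complete 10-minute blocks: 14, each 17982 frames → 251748.
Remaining 9 whole minutes in the current block: 1800 + 8 × 1798 = 16184 frames.
Within the current minute: 46 × 30 + 16 − 2 = 1394 (labels ;00/;01 skipped at this minute). Total = 251748 + 16184 + 1394 = 269326.

269326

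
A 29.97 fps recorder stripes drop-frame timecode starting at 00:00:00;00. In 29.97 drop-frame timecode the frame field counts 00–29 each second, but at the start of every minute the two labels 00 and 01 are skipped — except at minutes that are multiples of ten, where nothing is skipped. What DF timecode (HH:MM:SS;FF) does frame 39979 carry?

00:22:13;29

Each 10-minute DF block holds 10 × 60 × 30 − 9 × 2 = 17982 frames. 39979 ÷ 17982 → 2 full blocks, remainder 4015.
Within the partial block the first minute is 1800 frames and each further minute 1798, so 2 further minute boundaries passed. Total skipped labels = 18 × 2 + 2 × 2 = 40.
Non-drop label index = 39979 + 40 = 40019; at 30 labels/s that is 00:22:13:29, i.e. DF 00:22:13;29.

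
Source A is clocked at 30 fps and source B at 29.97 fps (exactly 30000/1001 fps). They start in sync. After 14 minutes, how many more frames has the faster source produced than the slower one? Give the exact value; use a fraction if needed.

14 min = 840 s.
A emits 30 × 840 = 25200 frames; B emits 30000/1001 × 840 = 3600000/143.
Difference = 3600/143 frames (≈ 25.1748); B is behind A.

3600/143 frames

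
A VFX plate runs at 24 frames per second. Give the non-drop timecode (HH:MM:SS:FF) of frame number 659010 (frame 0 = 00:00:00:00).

07:37:38:18

659010 ÷ 24 = 27458 full seconds, remainder 18 frames.
27458 s = 7 h 37 min 38 s.
Timecode: 07:37:38:18.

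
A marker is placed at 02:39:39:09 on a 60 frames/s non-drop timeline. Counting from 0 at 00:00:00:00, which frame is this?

574749

Total seconds to the label: (2 × 3600 + 39 × 60 + 39) = 9579.
Frame index = 9579 × 60 + 9 = 574749.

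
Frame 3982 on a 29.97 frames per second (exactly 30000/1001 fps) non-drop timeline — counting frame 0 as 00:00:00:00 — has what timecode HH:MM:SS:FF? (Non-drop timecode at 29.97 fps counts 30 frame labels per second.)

00:02:12:22

3982 ÷ 30 = 132 full seconds, remainder 22 frames.
132 s = 0 h 2 min 12 s.
Timecode: 00:02:12:22.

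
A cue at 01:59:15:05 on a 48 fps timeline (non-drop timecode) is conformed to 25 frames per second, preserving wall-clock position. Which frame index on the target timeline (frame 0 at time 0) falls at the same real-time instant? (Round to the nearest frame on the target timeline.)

frame 178878

Source frame index: (1×3600 + 59×60 + 15) × 48 + 5 = 343445.
Real time: 343445 / (48) = 343445/48 s.
Target frame: (343445/48) × (25) = 8586125/48 ≈ 178877.604 → 178878.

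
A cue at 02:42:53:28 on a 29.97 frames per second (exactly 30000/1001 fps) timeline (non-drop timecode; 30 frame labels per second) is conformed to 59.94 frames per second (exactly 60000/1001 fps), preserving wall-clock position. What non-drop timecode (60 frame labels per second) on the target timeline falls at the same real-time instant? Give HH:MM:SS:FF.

02:42:53:56

Source frame index: (2×3600 + 42×60 + 53) × 30 + 28 = 293218.
Real time: 293218 / (30000/1001) = 146755609/15000 s.
Target frame: (146755609/15000) × (60000/1001) = 586436.
At 60 labels/s: frame 586436 → 02:42:53:56.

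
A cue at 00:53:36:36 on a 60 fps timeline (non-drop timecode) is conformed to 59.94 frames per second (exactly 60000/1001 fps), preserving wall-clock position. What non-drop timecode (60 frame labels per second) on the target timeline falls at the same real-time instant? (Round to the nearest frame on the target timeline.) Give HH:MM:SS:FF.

00:53:33:23

Source frame index: (0×3600 + 53×60 + 36) × 60 + 36 = 192996.
Real time: 192996 / (60) = 16083/5 s.
Target frame: (16083/5) × (60000/1001) = 192996000/1001 ≈ 192803.197 → 192803.
At 60 labels/s: frame 192803 → 00:53:33:23.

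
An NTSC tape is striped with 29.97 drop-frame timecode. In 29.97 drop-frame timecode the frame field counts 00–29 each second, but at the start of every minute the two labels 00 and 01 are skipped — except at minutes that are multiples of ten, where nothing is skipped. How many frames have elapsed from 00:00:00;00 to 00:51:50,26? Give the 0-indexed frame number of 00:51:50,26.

93234

As if non-drop at 30 labels/s: (0 × 3600 + 51 × 60 + 50) × 30 + 26 = 93326.
Minute boundaries passed: 51; those not divisible by 10: 51 − 5 = 46; dropped labels = 2 × 46 = 92.
Actual frame index = 93326 − 92 = 93234.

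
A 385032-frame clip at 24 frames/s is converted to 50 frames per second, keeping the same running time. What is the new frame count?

802150 frames

Target frames = source frames × (target rate / source rate) = 385032 × (50)/(24) = 385032 × 25/12 = 802150.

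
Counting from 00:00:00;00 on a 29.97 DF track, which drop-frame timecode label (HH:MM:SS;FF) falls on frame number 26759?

00:14:52;25

Each 10-minute DF block holds 10 × 60 × 30 − 9 × 2 = 17982 frames. 26759 ÷ 17982 → 1 full block, remainder 8777.
Within the partial block the first minute is 1800 frames and each further minute 1798, so 4 further minute boundaries passed. Total skipped labels = 18 × 1 + 2 × 4 = 26.
Non-drop label index = 26759 + 26 = 26785; at 30 labels/s that is 00:14:52:25, i.e. DF 00:14:52;25.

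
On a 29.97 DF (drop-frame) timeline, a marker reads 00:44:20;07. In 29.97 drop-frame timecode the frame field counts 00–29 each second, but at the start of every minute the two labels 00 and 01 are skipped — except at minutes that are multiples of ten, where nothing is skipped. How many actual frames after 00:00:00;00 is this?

Complete 10-minute blocks: 4, each 17982 frames → 71928.
Remaining 4 whole minutes in the current block: 1800 + 3 × 1798 = 7194 frames.
Within the current minute: 20 × 30 + 7 − 2 = 605 (labels ;00/;01 skipped at this minute). Total = 71928 + 7194 + 605 = 79727.

79727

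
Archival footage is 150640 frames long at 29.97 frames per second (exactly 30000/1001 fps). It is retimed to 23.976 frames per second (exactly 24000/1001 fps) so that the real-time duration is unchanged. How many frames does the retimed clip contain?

Target frames = source frames × (target rate / source rate) = 150640 × (24000/1001)/(30000/1001) = 150640 × 4/5 = 120512.

120512 frames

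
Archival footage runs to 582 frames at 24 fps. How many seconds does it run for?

Running time = 582 / (24) = 24.25 s.

24.25 seconds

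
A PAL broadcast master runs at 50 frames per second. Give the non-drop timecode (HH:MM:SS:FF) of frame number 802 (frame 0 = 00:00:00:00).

00:00:16:02

802 ÷ 50 = 16 full seconds, remainder 2 frames.
16 s = 0 h 0 min 16 s.
Timecode: 00:00:16:02.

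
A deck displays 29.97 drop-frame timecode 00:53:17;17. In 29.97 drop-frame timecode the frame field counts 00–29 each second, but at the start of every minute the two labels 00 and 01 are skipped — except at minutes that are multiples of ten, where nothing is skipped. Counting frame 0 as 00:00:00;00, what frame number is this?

Complete 10-minute blocks: 5, each 17982 frames → 89910.
Remaining 3 whole minutes in the current block: 1800 + 2 × 1798 = 5396 frames.
Within the current minute: 17 × 30 + 17 − 2 = 525 (labels ;00/;01 skipped at this minute). Total = 89910 + 5396 + 525 = 95831.

95831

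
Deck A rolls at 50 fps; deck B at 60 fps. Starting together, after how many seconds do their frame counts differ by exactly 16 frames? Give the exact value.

The gap grows by |60 − 50| = 10 frames per second.
Time for a 16-frame gap: 16 ÷ (10) = 1.6 s.

1.6 seconds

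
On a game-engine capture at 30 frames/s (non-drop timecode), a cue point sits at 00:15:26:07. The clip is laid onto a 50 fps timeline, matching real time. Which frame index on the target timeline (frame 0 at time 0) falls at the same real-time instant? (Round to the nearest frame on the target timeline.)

Source frame index: (0×3600 + 15×60 + 26) × 30 + 7 = 27787.
Real time: 27787 / (30) = 27787/30 s.
Target frame: (27787/30) × (50) = 138935/3 ≈ 46311.667 → 46312.

frame 46312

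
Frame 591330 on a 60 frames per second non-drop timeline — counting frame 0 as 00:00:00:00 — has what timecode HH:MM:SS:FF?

02:44:15:30

591330 ÷ 60 = 9855 full seconds, remainder 30 frames.
9855 s = 2 h 44 min 15 s.
Timecode: 02:44:15:30.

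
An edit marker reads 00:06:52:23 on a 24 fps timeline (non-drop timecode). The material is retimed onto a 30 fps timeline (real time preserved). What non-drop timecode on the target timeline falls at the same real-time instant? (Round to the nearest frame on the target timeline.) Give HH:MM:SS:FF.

00:06:52:29

Source frame index: (0×3600 + 6×60 + 52) × 24 + 23 = 9911.
Real time: 9911 / (24) = 9911/24 s.
Target frame: (9911/24) × (30) = 49555/4 ≈ 12388.750 → 12389.
At 30 labels/s: frame 12389 → 00:06:52:29.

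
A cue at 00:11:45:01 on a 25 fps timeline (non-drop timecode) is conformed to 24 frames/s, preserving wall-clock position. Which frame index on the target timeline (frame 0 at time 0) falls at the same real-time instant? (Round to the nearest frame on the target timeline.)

Source frame index: (0×3600 + 11×60 + 45) × 25 + 1 = 17626.
Real time: 17626 / (25) = 17626/25 s.
Target frame: (17626/25) × (24) = 423024/25 ≈ 16920.960 → 16921.

frame 16921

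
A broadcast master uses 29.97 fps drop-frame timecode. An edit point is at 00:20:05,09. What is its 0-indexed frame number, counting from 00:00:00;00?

36123

Complete 10-minute blocks: 2, each 17982 frames → 35964.
Remaining 0 whole minutes in the current block: 0 frames.
Within the current minute: 5 × 30 + 9 = 159. Total = 35964 + 0 + 159 = 36123.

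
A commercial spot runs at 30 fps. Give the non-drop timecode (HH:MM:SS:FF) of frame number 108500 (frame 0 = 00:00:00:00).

01:00:16:20

108500 ÷ 30 = 3616 full seconds, remainder 20 frames.
3616 s = 1 h 0 min 16 s.
Timecode: 01:00:16:20.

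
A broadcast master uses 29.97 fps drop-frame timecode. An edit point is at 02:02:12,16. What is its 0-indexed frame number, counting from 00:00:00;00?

219756

Complete 10-minute blocks: 12, each 17982 frames → 215784.
Remaining 2 whole minutes in the current block: 1800 + 1 × 1798 = 3598 frames.
Within the current minute: 12 × 30 + 16 − 2 = 374 (labels ;00/;01 skipped at this minute). Total = 215784 + 3598 + 374 = 219756.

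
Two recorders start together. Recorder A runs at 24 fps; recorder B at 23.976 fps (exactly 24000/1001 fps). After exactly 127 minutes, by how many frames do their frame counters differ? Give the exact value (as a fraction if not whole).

182880/1001 frames

127 min = 7620 s.
A emits 24 × 7620 = 182880 frames; B emits 24000/1001 × 7620 = 182880000/1001.
Difference = 182880/1001 frames (≈ 182.6973); B is behind A.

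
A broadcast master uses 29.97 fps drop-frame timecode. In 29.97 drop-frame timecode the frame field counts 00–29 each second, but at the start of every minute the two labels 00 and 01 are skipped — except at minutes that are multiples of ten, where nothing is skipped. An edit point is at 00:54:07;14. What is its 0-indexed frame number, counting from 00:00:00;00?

Complete 10-minute blocks: 5, each 17982 frames → 89910.
Remaining 4 whole minutes in the current block: 1800 + 3 × 1798 = 7194 frames.
Within the current minute: 7 × 30 + 14 − 2 = 222 (labels ;00/;01 skipped at this minute). Total = 89910 + 7194 + 222 = 97326.

97326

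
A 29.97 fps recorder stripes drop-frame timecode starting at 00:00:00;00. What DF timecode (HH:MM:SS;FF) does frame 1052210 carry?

09:45:08;24

Ten DF minutes hold 17982 frames, so frame 1052210 lies in block 58 (frames 1042956–1060937) with 9254 frames into that block.
The block's first minute is 1800 frames and the rest 1798 each; 9254 frames reaches minute 5, so 58 × 18 + 5 × 2 = 1054 labels have been skipped so far.
Adding those back, label number 1052210 + 1054 = 1053264 at 30 labels/s is 35108 s + 24 f = 9 h 45 min 8 s frame 24, i.e. 09:45:08;24.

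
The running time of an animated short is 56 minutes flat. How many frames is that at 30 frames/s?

56 min = 3360 s.
Frames = 3360 × 30 = 100800.

100800 frames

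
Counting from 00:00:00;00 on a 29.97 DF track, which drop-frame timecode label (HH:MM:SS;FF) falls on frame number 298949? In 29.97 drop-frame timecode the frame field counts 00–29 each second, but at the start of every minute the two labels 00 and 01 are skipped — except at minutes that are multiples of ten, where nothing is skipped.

Ten DF minutes hold 17982 frames, so frame 298949 lies in block 16 (frames 287712–305693) with 11237 frames into that block.
The block's first minute is 1800 frames and the rest 1798 each; 11237 frames reaches minute 6, so 16 × 18 + 6 × 2 = 300 labels have been skipped so far.
Adding those back, label number 298949 + 300 = 299249 at 30 labels/s is 9974 s + 29 f = 2 h 46 min 14 s frame 29, i.e. 02:46:14;29.

02:46:14;29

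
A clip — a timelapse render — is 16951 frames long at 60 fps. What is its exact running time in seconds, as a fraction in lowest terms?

16951/60 seconds

Running time = 16951 ÷ (60) = 16951 × 1/60 = 16951/60 s.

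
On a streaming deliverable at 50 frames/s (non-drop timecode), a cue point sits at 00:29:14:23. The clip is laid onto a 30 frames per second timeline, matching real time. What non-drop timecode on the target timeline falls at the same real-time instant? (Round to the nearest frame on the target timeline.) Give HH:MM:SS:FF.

Source frame index: (0×3600 + 29×60 + 14) × 50 + 23 = 87723.
Real time: 87723 / (50) = 87723/50 s.
Target frame: (87723/50) × (30) = 263169/5 ≈ 52633.800 → 52634.
At 30 labels/s: frame 52634 → 00:29:14:14.

00:29:14:14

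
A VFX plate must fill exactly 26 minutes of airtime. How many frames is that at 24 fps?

37440 frames

26 min = 1560 s.
Frames = 1560 × 24 = 37440.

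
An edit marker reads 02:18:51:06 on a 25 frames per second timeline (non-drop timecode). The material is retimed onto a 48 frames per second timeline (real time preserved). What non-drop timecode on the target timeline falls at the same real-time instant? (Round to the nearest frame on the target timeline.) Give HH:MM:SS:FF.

02:18:51:12

Source frame index: (2×3600 + 18×60 + 51) × 25 + 6 = 208281.
Real time: 208281 / (25) = 208281/25 s.
Target frame: (208281/25) × (48) = 9997488/25 ≈ 399899.520 → 399900.
At 48 labels/s: frame 399900 → 02:18:51:12.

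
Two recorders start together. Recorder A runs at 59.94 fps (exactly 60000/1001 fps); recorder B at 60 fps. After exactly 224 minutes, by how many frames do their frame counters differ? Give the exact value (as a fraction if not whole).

115200/143 frames

224 min = 13440 s.
A emits 60000/1001 × 13440 = 115200000/143 frames; B emits 60 × 13440 = 806400.
Difference = 115200/143 frames (≈ 805.5944); B is ahead of A.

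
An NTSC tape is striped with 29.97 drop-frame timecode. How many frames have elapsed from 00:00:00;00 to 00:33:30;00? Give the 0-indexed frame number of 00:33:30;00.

60240

Complete 10-minute blocks: 3, each 17982 frames → 53946.
Remaining 3 whole minutes in the current block: 1800 + 2 × 1798 = 5396 frames.
Within the current minute: 30 × 30 + 0 − 2 = 898 (labels ;00/;01 skipped at this minute). Total = 53946 + 5396 + 898 = 60240.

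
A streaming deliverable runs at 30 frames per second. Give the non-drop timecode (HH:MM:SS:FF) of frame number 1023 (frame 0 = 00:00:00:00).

00:00:34:03

1023 ÷ 30 = 34 full seconds, remainder 3 frames.
34 s = 0 h 0 min 34 s.
Timecode: 00:00:34:03.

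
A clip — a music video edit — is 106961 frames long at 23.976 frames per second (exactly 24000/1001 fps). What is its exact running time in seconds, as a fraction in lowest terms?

107067961/24000 seconds

Running time = 106961 ÷ (24000/1001) = 106961 × 1001/24000 = 107067961/24000 s.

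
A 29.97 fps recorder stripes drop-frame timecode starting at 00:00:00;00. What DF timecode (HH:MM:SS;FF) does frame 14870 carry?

Each 10-minute DF block holds 10 × 60 × 30 − 9 × 2 = 17982 frames. 14870 ÷ 17982 → 0 full blocks, remainder 14870.
Within the partial block the first minute is 1800 frames and each further minute 1798, so 8 further minute boundaries passed. Total skipped labels = 18 × 0 + 2 × 8 = 16.
Non-drop label index = 14870 + 16 = 14886; at 30 labels/s that is 00:08:16:06, i.e. DF 00:08:16;06.

00:08:16;06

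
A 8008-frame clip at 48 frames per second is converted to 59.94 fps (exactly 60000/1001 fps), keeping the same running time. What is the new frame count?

Target frames = source frames × (target rate / source rate) = 8008 × (60000/1001)/(48) = 8008 × 1250/1001 = 10000.

10000 frames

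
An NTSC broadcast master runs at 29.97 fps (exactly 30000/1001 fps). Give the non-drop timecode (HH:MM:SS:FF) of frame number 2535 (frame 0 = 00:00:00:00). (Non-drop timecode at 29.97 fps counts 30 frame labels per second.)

2535 ÷ 30 = 84 full seconds, remainder 15 frames.
84 s = 0 h 1 min 24 s.
Timecode: 00:01:24:15.

00:01:24:15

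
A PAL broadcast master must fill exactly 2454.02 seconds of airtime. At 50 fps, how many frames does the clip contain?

Frames = 2454.02 × 50 = 122701.

122701 frames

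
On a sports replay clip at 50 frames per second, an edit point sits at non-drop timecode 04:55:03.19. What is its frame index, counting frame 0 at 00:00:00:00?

frame 885169

Total seconds to the label: (4 × 3600 + 55 × 60 + 3) = 17703.
Frame index = 17703 × 50 + 19 = 885169.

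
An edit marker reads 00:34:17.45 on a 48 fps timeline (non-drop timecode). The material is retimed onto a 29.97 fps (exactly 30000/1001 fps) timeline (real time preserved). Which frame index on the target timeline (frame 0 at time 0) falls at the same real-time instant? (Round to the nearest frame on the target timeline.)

Source frame index: (0×3600 + 34×60 + 17) × 48 + 45 = 98781.
Real time: 98781 / (48) = 32927/16 s.
Target frame: (32927/16) × (30000/1001) = 61738125/1001 ≈ 61676.449 → 61676.

frame 61676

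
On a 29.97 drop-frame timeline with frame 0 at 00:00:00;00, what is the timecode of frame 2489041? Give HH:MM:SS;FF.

Ten DF minutes hold 17982 frames, so frame 2489041 lies in block 138 (frames 2481516–2499497) with 7525 frames into that block.
The block's first minute is 1800 frames and the rest 1798 each; 7525 frames reaches minute 4, so 138 × 18 + 4 × 2 = 2492 labels have been skipped so far.
Adding those back, label number 2489041 + 2492 = 2491533 at 30 labels/s is 83051 s + 3 f = 23 h 4 min 11 s frame 3, i.e. 23:04:11;03.

23:04:11;03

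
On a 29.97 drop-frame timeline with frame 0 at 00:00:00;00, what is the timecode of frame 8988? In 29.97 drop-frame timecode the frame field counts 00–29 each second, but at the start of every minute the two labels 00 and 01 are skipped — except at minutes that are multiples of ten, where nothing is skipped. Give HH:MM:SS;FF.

00:04:59;26

Ten DF minutes hold 17982 frames, so frame 8988 lies in block 0 (frames 0–17981) with 8988 frames into that block.
The block's first minute is 1800 frames and the rest 1798 each; 8988 frames reaches minute 4, so 0 × 18 + 4 × 2 = 8 labels have been skipped so far.
Adding those back, label number 8988 + 8 = 8996 at 30 labels/s is 299 s + 26 f = 0 h 4 min 59 s frame 26, i.e. 00:04:59;26.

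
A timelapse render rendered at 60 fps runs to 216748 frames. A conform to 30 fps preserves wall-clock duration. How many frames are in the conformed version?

108374 frames

Frames at target rate = 216748 × (30) / (60) = 108374.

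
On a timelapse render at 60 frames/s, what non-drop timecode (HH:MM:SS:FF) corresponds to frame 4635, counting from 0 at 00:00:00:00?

00:01:17:15

4635 ÷ 60 = 77 full seconds, remainder 15 frames.
77 s = 0 h 1 min 17 s.
Timecode: 00:01:17:15.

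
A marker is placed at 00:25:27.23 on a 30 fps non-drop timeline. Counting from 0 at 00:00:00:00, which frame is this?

frame 45833

Total seconds to the label: (0 × 3600 + 25 × 60 + 27) = 1527.
Frame index = 1527 × 30 + 23 = 45833.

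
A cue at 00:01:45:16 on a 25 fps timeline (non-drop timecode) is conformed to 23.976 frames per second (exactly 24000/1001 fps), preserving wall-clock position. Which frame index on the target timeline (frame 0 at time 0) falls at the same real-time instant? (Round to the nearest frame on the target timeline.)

frame 2533

Source frame index: (0×3600 + 1×60 + 45) × 25 + 16 = 2641.
Real time: 2641 / (25) = 2641/25 s.
Target frame: (2641/25) × (24000/1001) = 2535360/1001 ≈ 2532.827 → 2533.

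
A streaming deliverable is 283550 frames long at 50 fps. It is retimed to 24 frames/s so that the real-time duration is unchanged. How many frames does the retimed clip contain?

Target frames = source frames × (target rate / source rate) = 283550 × (24)/(50) = 283550 × 12/25 = 136104.

136104 frames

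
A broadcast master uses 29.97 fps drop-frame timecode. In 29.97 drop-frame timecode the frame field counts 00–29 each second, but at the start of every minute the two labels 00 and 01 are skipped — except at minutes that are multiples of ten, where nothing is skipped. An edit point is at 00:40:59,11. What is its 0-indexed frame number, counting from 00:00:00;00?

73709

Complete 10-minute blocks: 4, each 17982 frames → 71928.
Remaining 0 whole minutes in the current block: 0 frames.
Within the current minute: 59 × 30 + 11 = 1781. Total = 71928 + 0 + 1781 = 73709.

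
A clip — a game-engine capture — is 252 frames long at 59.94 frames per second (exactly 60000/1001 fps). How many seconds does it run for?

4.2042 seconds

Running time = 252 / (60000/1001) = 4.2042 s.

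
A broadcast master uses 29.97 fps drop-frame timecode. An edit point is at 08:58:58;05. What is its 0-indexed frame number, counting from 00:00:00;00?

As if non-drop at 30 labels/s: (8 × 3600 + 58 × 60 + 58) × 30 + 5 = 970145.
Minute boundaries passed: 538; those not divisible by 10: 538 − 53 = 485; dropped labels = 2 × 485 = 970.
Actual frame index = 970145 − 970 = 969175.

969175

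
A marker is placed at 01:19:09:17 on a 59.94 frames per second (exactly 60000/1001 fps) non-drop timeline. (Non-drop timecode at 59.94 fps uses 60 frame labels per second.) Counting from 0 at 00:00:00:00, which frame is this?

284957

Total seconds to the label: (1 × 3600 + 19 × 60 + 9) = 4749.
Frame index = 4749 × 60 + 17 = 284957.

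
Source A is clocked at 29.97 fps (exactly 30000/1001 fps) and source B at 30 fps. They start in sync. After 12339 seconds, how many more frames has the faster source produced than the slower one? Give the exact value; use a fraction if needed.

370170/1001 frames

A emits 30000/1001 × 12339 = 370170000/1001 frames; B emits 30 × 12339 = 370170.
Difference = 370170/1001 frames (≈ 369.8002); B is ahead of A.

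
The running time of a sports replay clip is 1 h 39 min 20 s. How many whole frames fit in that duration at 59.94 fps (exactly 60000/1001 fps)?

1 h 39 min 20 s = 5960 s.
Frames = 5960 × 60000/1001 = 357600000/1001 ≈ 357242.7572.
Complete frames: 357242.

357242 frames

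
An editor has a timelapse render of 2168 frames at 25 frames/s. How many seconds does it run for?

86.72 seconds

Running time = 2168 / (25) = 86.72 s.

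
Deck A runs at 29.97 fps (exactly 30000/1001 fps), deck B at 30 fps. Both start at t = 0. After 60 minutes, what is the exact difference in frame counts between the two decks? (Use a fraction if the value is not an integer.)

60 min = 3600 s.
A emits 30000/1001 × 3600 = 108000000/1001 frames; B emits 30 × 3600 = 108000.
Difference = 108000/1001 frames (≈ 107.8921); B is ahead of A.

108000/1001 frames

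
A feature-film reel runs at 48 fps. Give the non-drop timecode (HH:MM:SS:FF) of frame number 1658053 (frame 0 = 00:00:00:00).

09:35:42:37

1658053 ÷ 48 = 34542 full seconds, remainder 37 frames.
34542 s = 9 h 35 min 42 s.
Timecode: 09:35:42:37.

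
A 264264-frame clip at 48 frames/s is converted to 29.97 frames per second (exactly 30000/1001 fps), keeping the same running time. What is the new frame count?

Target frames = source frames × (target rate / source rate) = 264264 × (30000/1001)/(48) = 264264 × 625/1001 = 165000.

165000 frames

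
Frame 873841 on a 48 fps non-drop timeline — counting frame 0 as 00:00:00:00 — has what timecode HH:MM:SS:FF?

05:03:25:01

873841 ÷ 48 = 18205 full seconds, remainder 1 frame.
18205 s = 5 h 3 min 25 s.
Timecode: 05:03:25:01.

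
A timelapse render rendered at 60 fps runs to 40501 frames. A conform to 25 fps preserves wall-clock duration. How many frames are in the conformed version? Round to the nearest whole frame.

16875 frames

Frames at target rate = 40501 × (25) / (60) = 202505/12 ≈ 16875.417.
Nearest whole frame: 16875.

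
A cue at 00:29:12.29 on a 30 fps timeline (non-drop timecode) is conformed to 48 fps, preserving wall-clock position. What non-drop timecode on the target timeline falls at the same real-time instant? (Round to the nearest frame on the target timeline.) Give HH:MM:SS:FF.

Source frame index: (0×3600 + 29×60 + 12) × 30 + 29 = 52589.
Real time: 52589 / (30) = 52589/30 s.
Target frame: (52589/30) × (48) = 420712/5 ≈ 84142.400 → 84142.
At 48 labels/s: frame 84142 → 00:29:12:46.

00:29:12:46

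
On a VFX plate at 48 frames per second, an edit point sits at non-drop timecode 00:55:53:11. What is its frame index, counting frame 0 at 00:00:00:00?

frame 160955

Total seconds to the label: (0 × 3600 + 55 × 60 + 53) = 3353.
Frame index = 3353 × 48 + 11 = 160955.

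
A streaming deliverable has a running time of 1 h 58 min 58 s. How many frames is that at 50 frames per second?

356900 frames

1 h 58 min 58 s = 7138 s.
Frames = 7138 × 50 = 356900.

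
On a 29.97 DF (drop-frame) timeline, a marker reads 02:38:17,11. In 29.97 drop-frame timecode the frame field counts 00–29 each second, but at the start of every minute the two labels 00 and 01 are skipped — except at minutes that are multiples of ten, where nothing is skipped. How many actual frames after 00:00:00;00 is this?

284635

Complete 10-minute blocks: 15, each 17982 frames → 269730.
Remaining 8 whole minutes in the current block: 1800 + 7 × 1798 = 14386 frames.
Within the current minute: 17 × 30 + 11 − 2 = 519 (labels ;00/;01 skipped at this minute). Total = 269730 + 14386 + 519 = 284635.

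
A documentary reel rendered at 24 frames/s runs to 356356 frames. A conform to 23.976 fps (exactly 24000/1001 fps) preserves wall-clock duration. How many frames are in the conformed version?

Target frames = source frames × (target rate / source rate) = 356356 × (24000/1001)/(24) = 356356 × 1000/1001 = 356000.

356000 frames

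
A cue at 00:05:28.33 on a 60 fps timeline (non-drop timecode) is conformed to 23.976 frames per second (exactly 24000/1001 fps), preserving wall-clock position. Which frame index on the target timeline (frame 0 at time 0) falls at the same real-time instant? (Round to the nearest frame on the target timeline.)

Source frame index: (0×3600 + 5×60 + 28) × 60 + 33 = 19713.
Real time: 19713 / (60) = 6571/20 s.
Target frame: (6571/20) × (24000/1001) = 7885200/1001 ≈ 7877.323 → 7877.

frame 7877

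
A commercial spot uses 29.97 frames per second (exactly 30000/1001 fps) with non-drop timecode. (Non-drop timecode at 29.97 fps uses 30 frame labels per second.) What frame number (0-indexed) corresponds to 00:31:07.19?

Total seconds to the label: (0 × 3600 + 31 × 60 + 7) = 1867.
Frame index = 1867 × 30 + 19 = 56029.

frame 56029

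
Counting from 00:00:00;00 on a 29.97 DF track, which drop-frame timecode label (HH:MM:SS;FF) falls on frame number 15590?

Each 10-minute DF block holds 10 × 60 × 30 − 9 × 2 = 17982 frames. 15590 ÷ 17982 → 0 full blocks, remainder 15590.
Within the partial block the first minute is 1800 frames and each further minute 1798, so 8 further minute boundaries passed. Total skipped labels = 18 × 0 + 2 × 8 = 16.
Non-drop label index = 15590 + 16 = 15606; at 30 labels/s that is 00:08:40:06, i.e. DF 00:08:40;06.

00:08:40;06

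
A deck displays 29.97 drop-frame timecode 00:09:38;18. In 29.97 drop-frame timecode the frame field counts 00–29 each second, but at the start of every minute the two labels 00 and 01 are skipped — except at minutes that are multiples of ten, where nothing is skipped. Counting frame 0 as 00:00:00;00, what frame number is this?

17340

As if non-drop at 30 labels/s: (0 × 3600 + 9 × 60 + 38) × 30 + 18 = 17358.
Minute boundaries passed: 9; those not divisible by 10: 9 − 0 = 9; dropped labels = 2 × 9 = 18.
Actual frame index = 17358 − 18 = 17340.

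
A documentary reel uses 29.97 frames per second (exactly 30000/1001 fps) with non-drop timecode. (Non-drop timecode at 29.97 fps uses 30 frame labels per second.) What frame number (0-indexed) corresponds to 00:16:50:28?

30328

Total seconds to the label: (0 × 3600 + 16 × 60 + 50) = 1010.
Frame index = 1010 × 30 + 28 = 30328.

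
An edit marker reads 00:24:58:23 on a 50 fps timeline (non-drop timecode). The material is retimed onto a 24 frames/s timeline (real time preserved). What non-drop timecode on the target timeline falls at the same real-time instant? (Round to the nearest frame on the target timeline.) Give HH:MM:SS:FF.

Source frame index: (0×3600 + 24×60 + 58) × 50 + 23 = 74923.
Real time: 74923 / (50) = 74923/50 s.
Target frame: (74923/50) × (24) = 899076/25 ≈ 35963.040 → 35963.
At 24 labels/s: frame 35963 → 00:24:58:11.

00:24:58:11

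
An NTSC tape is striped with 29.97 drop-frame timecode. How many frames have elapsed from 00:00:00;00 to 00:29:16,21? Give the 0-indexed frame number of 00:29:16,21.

52647

Complete 10-minute blocks: 2, each 17982 frames → 35964.
Remaining 9 whole minutes in the current block: 1800 + 8 × 1798 = 16184 frames.
Within the current minute: 16 × 30 + 21 − 2 = 499 (labels ;00/;01 skipped at this minute). Total = 35964 + 16184 + 499 = 52647.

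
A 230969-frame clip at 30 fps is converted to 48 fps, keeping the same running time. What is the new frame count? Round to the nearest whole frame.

Frames at target rate = 230969 × (48) / (30) = 1847752/5 ≈ 369550.400.
Nearest whole frame: 369550.

369550 frames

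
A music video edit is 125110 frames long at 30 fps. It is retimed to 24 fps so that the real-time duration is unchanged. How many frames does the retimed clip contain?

Target frames = source frames × (target rate / source rate) = 125110 × (24)/(30) = 125110 × 4/5 = 100088.

100088 frames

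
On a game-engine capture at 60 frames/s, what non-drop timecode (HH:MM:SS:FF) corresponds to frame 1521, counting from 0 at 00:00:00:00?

1521 ÷ 60 = 25 full seconds, remainder 21 frames.
25 s = 0 h 0 min 25 s.
Timecode: 00:00:25:21.

00:00:25:21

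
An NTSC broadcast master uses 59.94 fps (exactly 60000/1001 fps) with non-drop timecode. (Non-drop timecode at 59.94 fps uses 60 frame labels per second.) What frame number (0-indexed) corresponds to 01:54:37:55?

Total seconds to the label: (1 × 3600 + 54 × 60 + 37) = 6877.
Frame index = 6877 × 60 + 55 = 412675.

frame 412675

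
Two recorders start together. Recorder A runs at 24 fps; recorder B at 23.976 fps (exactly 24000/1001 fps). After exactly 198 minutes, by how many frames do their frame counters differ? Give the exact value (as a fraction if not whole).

198 min = 11880 s.
A emits 24 × 11880 = 285120 frames; B emits 24000/1001 × 11880 = 25920000/91.
Difference = 25920/91 frames (≈ 284.8352); B is behind A.

25920/91 frames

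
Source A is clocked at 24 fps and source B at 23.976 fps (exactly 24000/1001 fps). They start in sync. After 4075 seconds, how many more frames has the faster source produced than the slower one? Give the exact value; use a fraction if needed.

97800/1001 frames

A emits 24 × 4075 = 97800 frames; B emits 24000/1001 × 4075 = 97800000/1001.
Difference = 97800/1001 frames (≈ 97.7023); B is behind A.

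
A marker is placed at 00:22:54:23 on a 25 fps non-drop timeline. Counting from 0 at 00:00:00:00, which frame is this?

34373

Total seconds to the label: (0 × 3600 + 22 × 60 + 54) = 1374.
Frame index = 1374 × 25 + 23 = 34373.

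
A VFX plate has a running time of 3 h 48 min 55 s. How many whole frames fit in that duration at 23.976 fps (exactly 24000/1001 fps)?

3 h 48 min 55 s = 13735 s.
Frames = 13735 × 24000/1001 = 329640000/1001 ≈ 329310.6893.
Complete frames: 329310.

329310 frames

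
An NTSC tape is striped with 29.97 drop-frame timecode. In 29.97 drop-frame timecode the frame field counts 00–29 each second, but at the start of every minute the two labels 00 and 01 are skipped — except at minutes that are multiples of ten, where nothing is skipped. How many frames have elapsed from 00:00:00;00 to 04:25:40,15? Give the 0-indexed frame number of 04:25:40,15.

477737

As if non-drop at 30 labels/s: (4 × 3600 + 25 × 60 + 40) × 30 + 15 = 478215.
Minute boundaries passed: 265; those not divisible by 10: 265 − 26 = 239; dropped labels = 2 × 239 = 478.
Actual frame index = 478215 − 478 = 477737.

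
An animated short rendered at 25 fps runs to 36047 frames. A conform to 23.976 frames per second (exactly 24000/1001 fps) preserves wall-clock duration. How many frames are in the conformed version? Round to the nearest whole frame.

Frames at target rate = 36047 × (24000/1001) / (25) = 3145920/91 ≈ 34570.549.
Nearest whole frame: 34571.

34571 frames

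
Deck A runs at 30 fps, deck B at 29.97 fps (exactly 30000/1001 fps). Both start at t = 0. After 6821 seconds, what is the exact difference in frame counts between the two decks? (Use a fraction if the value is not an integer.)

A emits 30 × 6821 = 204630 frames; B emits 30000/1001 × 6821 = 204630000/1001.
Difference = 204630/1001 frames (≈ 204.4256); B is behind A.

204630/1001 frames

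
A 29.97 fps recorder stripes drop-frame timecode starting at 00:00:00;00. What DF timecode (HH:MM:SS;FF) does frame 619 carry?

00:00:20;19

Each 10-minute DF block holds 10 × 60 × 30 − 9 × 2 = 17982 frames. 619 ÷ 17982 → 0 full blocks, remainder 619.
Within the partial block the first minute is 1800 frames and each further minute 1798, so 0 further minute boundaries passed. Total skipped labels = 18 × 0 + 2 × 0 = 0.
Non-drop label index = 619 + 0 = 619; at 30 labels/s that is 00:00:20:19, i.e. DF 00:00:20;19.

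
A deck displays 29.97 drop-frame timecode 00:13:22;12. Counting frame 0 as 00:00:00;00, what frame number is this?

24048

As if non-drop at 30 labels/s: (0 × 3600 + 13 × 60 + 22) × 30 + 12 = 24072.
Minute boundaries passed: 13; those not divisible by 10: 13 − 1 = 12; dropped labels = 2 × 12 = 24.
Actual frame index = 24072 − 24 = 24048.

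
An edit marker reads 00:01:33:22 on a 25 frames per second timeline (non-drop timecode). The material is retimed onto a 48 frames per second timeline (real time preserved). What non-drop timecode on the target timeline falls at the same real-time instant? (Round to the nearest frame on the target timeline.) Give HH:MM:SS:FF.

00:01:33:42

Source frame index: (0×3600 + 1×60 + 33) × 25 + 22 = 2347.
Real time: 2347 / (25) = 2347/25 s.
Target frame: (2347/25) × (48) = 112656/25 ≈ 4506.240 → 4506.
At 48 labels/s: frame 4506 → 00:01:33:42.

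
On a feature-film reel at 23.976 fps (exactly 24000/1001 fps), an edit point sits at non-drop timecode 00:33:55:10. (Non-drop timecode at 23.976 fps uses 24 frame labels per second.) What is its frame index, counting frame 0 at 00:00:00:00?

Total seconds to the label: (0 × 3600 + 33 × 60 + 55) = 2035.
Frame index = 2035 × 24 + 10 = 48850.

frame 48850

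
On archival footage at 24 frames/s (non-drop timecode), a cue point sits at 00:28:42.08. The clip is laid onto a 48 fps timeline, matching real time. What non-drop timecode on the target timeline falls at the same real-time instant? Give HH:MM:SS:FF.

00:28:42:16

Source frame index: (0×3600 + 28×60 + 42) × 24 + 8 = 41336.
Real time: 41336 / (24) = 5167/3 s.
Target frame: (5167/3) × (48) = 82672.
At 48 labels/s: frame 82672 → 00:28:42:16.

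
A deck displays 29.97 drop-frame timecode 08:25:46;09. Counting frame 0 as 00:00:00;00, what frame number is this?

909479

As if non-drop at 30 labels/s: (8 × 3600 + 25 × 60 + 46) × 30 + 9 = 910389.
Minute boundaries passed: 505; those not divisible by 10: 505 − 50 = 455; dropped labels = 2 × 455 = 910.
Actual frame index = 910389 − 910 = 909479.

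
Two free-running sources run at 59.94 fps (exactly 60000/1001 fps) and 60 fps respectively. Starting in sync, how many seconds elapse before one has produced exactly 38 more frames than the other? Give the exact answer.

The gap grows by |60 − 60000/1001| = 60/1001 frames per second.
Time for a 38-frame gap: 38 ÷ (60/1001) = 19019/30 s.

19019/30 seconds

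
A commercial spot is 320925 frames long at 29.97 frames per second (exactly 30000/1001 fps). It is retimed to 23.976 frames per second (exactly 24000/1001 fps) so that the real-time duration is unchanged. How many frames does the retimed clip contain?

256740 frames

Target frames = source frames × (target rate / source rate) = 320925 × (24000/1001)/(30000/1001) = 320925 × 4/5 = 256740.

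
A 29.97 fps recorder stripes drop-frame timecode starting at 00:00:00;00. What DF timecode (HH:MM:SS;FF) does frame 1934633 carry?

17:55:52;09

Ten DF minutes hold 17982 frames, so frame 1934633 lies in block 107 (frames 1924074–1942055) with 10559 frames into that block.
The block's first minute is 1800 frames and the rest 1798 each; 10559 frames reaches minute 5, so 107 × 18 + 5 × 2 = 1936 labels have been skipped so far.
Adding those back, label number 1934633 + 1936 = 1936569 at 30 labels/s is 64552 s + 9 f = 17 h 55 min 52 s frame 9, i.e. 17:55:52;09.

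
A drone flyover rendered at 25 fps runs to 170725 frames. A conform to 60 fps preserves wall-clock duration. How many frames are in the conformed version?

409740 frames

Target frames = source frames × (target rate / source rate) = 170725 × (60)/(25) = 170725 × 12/5 = 409740.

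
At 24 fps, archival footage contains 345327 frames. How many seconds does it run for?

14388.625 seconds

Running time = 345327 / (24) = 14388.625 s.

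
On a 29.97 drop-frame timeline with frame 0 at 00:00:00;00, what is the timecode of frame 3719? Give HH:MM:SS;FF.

00:02:04;03

Ten DF minutes hold 17982 frames, so frame 3719 lies in block 0 (frames 0–17981) with 3719 frames into that block.
The block's first minute is 1800 frames and the rest 1798 each; 3719 frames reaches minute 2, so 0 × 18 + 2 × 2 = 4 labels have been skipped so far.
Adding those back, label number 3719 + 4 = 3723 at 30 labels/s is 124 s + 3 f = 0 h 2 min 4 s frame 3, i.e. 00:02:04;03.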